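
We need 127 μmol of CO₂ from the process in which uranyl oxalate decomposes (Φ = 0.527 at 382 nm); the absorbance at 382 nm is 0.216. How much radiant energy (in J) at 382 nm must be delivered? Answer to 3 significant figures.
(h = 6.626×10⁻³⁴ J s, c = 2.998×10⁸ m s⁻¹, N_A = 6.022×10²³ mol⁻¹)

193 J

Product: 127 μmol = 1.27×10⁻⁴ mol.
Photons that must be absorbed: 1.27×10⁻⁴ / 0.527 = 2.410×10⁻⁴ mol.
Fraction absorbed: 1 − 10^(−0.216) = 0.3919.
Incident photons needed: 2.410×10⁻⁴ / 0.3919 = 6.150×10⁻⁴ mol.
Photon energy: hc/λ = 5.200×10⁻¹⁹ J; per mole, 3.131×10⁵ J mol⁻¹.
Energy required: 6.150×10⁻⁴ × 3.131×10⁵ = 193 J.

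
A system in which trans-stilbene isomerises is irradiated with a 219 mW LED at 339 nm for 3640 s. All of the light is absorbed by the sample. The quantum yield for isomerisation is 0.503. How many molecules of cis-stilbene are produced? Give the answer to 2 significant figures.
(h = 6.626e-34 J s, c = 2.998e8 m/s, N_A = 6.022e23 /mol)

6.8e20 molecules

Photon energy at 339 nm: hc/λ = (6.626e-34)(2.998e8)/(339e-9) = 5.860e-19 J.
Energy delivered: (219 mW)(3640 s) = 797.2 J.
Photons incident: 797.2 / 5.860e-19 = 1.360e21, i.e. 1.360e21/6.022e23 = 0.002258 mol.
Product: Φ × n_abs = 0.503 × 0.002258 = 0.001136 mol.
As a count: 0.001136 × 6.022e23 = 6.8e20.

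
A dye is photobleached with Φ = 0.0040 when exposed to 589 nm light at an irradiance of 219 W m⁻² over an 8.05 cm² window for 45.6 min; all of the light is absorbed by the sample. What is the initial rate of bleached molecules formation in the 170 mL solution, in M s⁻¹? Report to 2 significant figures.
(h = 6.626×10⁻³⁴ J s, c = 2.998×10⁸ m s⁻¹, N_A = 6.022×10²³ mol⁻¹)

2.0×10⁻⁸ M s⁻¹

Photon energy at 589 nm: hc/λ = (6.626×10⁻³⁴)(2.998×10⁸)/(589×10⁻⁹) = 3.373×10⁻¹⁹ J.
Energy delivered: (219 W m⁻²)(8.05×10⁻⁴ m²)(2736 s) = 482.3 J.
Photons incident: 482.3 / 3.373×10⁻¹⁹ = 1.430×10²¹, i.e. 1.430×10²¹/6.022×10²³ = 0.002375 mol.
Product formed: 0.0040 × 0.002375 = 9.500×10⁻⁶ mol.
Rate: 9.500×10⁻⁶ mol / (2736 s × 0.17 L) = 2.0×10⁻⁸ M s⁻¹.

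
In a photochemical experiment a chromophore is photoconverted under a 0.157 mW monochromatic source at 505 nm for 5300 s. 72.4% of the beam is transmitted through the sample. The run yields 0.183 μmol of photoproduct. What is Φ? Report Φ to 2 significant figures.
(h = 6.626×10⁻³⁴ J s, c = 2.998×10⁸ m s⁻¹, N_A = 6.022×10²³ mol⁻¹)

Φ = 0.19

Product: 0.183 μmol = 1.83×10⁻⁷ mol.
Photon energy at 505 nm: hc/λ = (6.626×10⁻³⁴)(2.998×10⁸)/(505×10⁻⁹) = 3.934×10⁻¹⁹ J.
Energy delivered: (0.157 mW)(5300 s) = 0.8321 J.
Photons incident: 0.8321 / 3.934×10⁻¹⁹ = 2.115×10¹⁸, i.e. 2.115×10¹⁸/6.022×10²³ = 3.512×10⁻⁶ mol.
Fraction absorbed: 1 − 72.4/100 = 0.2760.
Photons absorbed: 0.2760 × 3.512×10⁻⁶ = 9.693×10⁻⁷ mol.
Φ = 1.83×10⁻⁷ mol / 9.693×10⁻⁷ mol photons = 0.19.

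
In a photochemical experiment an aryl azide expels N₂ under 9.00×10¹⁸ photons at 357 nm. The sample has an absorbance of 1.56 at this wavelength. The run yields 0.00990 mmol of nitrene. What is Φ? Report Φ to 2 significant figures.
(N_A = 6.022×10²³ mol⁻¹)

Product: 0.00990 mmol = 9.90×10⁻⁶ mol.
Moles of photons: 9.00×10¹⁸ / 6.022×10²³ = 1.495×10⁻⁵ mol.
Fraction absorbed: 1 − 10^(−1.56) = 0.9725.
Photons absorbed: 0.9725 × 1.495×10⁻⁵ = 1.454×10⁻⁵ mol.
Φ = 9.90×10⁻⁶ mol / 1.454×10⁻⁵ mol photons = 0.68.

Φ = 0.68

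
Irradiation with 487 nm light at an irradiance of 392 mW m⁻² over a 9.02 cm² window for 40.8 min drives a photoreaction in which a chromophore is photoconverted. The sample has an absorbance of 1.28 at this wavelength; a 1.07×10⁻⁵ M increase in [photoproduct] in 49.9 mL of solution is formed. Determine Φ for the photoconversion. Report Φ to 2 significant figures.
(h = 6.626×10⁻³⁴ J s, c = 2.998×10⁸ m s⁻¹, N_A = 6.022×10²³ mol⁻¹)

Product: (1.07×10⁻⁵ M)(0.0499 L) = 5.339×10⁻⁷ mol.
Photon energy at 487 nm: hc/λ = (6.626×10⁻³⁴)(2.998×10⁸)/(487×10⁻⁹) = 4.079×10⁻¹⁹ J.
Energy delivered: (392 mW m⁻²)(9.02×10⁻⁴ m²)(2448 s) = 0.8656 J.
Photons incident: 0.8656 / 4.079×10⁻¹⁹ = 2.122×10¹⁸, i.e. 2.122×10¹⁸/6.022×10²³ = 3.524×10⁻⁶ mol.
Fraction absorbed: 1 − 10^(−1.28) = 0.9475.
Photons absorbed: 0.9475 × 3.524×10⁻⁶ = 3.339×10⁻⁶ mol.
Φ = 5.339×10⁻⁷ mol / 3.339×10⁻⁶ mol photons = 0.16.

Φ = 0.16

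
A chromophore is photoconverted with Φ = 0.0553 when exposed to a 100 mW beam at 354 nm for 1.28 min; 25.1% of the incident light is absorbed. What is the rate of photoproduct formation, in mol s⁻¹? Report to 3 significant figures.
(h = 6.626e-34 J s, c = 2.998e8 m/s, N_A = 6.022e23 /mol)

4.11e-9 mol s⁻¹

Photon energy at 354 nm: hc/λ = (6.626e-34)(2.998e8)/(354e-9) = 5.612e-19 J.
Energy delivered: (100 mW)(76.8 s) = 7.680 J.
Photons incident: 7.680 / 5.612e-19 = 1.368e19, i.e. 1.368e19/6.022e23 = 2.272e-5 mol.
Photons absorbed: 0.251 × 2.272e-5 = 5.703e-6 mol.
Product formed: 0.0553 × 5.703e-6 = 3.154e-7 mol.
Rate: 3.154e-7 / 76.8 s = 4.11e-9 mol s⁻¹.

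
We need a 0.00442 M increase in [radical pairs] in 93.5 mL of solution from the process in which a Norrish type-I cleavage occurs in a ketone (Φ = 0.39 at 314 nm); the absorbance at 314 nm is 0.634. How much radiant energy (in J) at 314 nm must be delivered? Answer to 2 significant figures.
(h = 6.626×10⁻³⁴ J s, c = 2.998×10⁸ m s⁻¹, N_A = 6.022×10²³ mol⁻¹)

530 J

Product: (0.00442 M)(0.0935 L) = 4.133×10⁻⁴ mol.
Photons that must be absorbed: 4.133×10⁻⁴ / 0.39 = 0.001060 mol.
Fraction absorbed: 1 − 10^(−0.634) = 0.7677.
Incident photons needed: 0.001060 / 0.7677 = 0.001381 mol.
Photon energy: hc/λ = 6.326×10⁻¹⁹ J; per mole, 3.810×10⁵ J mol⁻¹.
Energy required: 0.001381 × 3.810×10⁵ = 530 J.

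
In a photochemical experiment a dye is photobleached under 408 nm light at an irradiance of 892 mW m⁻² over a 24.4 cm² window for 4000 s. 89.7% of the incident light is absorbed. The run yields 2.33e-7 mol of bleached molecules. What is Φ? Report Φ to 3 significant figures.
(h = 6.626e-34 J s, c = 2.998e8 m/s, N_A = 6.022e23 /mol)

Φ = 0.00875

Photon energy at 408 nm: hc/λ = (6.626e-34)(2.998e8)/(408e-9) = 4.869e-19 J.
Energy delivered: (892 mW m⁻²)(24.4e-4 m²)(4000 s) = 8.706 J.
Photons incident: 8.706 / 4.869e-19 = 1.788e19, i.e. 1.788e19/6.022e23 = 2.969e-5 mol.
Photons absorbed: 0.897 × 2.969e-5 = 2.663e-5 mol.
Φ = 2.33e-7 mol / 2.663e-5 mol photons = 0.00875.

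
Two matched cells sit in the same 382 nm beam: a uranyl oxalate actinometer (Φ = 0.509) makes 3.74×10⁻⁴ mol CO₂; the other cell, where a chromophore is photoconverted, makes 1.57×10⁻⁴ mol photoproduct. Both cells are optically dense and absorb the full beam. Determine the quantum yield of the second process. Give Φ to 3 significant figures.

Φ = 0.214

Photons absorbed by the actinometer: 3.74×10⁻⁴ / 0.509 = 7.348×10⁻⁴ mol.
Φ(unknown) = 1.57×10⁻⁴ / 7.348×10⁻⁴ = 0.214.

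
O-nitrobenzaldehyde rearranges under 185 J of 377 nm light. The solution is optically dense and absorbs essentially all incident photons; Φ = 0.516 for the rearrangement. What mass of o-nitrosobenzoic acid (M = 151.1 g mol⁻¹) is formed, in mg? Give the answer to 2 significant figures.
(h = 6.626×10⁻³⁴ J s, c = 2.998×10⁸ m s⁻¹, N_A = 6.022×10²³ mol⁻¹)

45 mg

Photon energy at 377 nm: hc/λ = (6.626×10⁻³⁴)(2.998×10⁸)/(377×10⁻⁹) = 5.269×10⁻¹⁹ J.
Photons incident: 185 / 5.269×10⁻¹⁹ = 3.511×10²⁰, i.e. 3.511×10²⁰/6.022×10²³ = 5.830×10⁻⁴ mol.
Product: Φ × n_abs = 0.516 × 5.830×10⁻⁴ = 3.008×10⁻⁴ mol.
Mass: 3.008×10⁻⁴ × 151.1 = 0.04545 g = 45 mg.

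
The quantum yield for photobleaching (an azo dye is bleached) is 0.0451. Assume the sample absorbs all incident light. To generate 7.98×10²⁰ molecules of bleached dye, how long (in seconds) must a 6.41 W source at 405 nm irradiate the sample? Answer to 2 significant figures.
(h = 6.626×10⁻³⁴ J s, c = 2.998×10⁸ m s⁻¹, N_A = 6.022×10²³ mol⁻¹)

Product: 7.98×10²⁰ / 6.022×10²³ = 0.001325 mol.
Photons that must be absorbed: 0.001325 / 0.0451 = 0.02938 mol.
Photon energy: hc/λ = 4.905×10⁻¹⁹ J; per mole, 2.954×10⁵ J mol⁻¹.
Energy required: 0.02938 × 2.954×10⁵ = 8679 J.
Time: 8679 J / 6.41 W = 1400 s.

t ≈ 1400 s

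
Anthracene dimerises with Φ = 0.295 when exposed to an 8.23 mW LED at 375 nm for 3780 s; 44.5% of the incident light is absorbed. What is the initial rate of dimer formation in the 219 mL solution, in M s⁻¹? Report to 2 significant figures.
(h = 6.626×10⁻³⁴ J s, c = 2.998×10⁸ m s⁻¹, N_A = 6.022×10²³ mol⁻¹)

Photon energy at 375 nm: hc/λ = (6.626×10⁻³⁴)(2.998×10⁸)/(375×10⁻⁹) = 5.297×10⁻¹⁹ J.
Energy delivered: (8.23 mW)(3780 s) = 31.11 J.
Photons incident: 31.11 / 5.297×10⁻¹⁹ = 5.873×10¹⁹, i.e. 5.873×10¹⁹/6.022×10²³ = 9.753×10⁻⁵ mol.
Photons absorbed: 0.445 × 9.753×10⁻⁵ = 4.340×10⁻⁵ mol.
Product formed: 0.295 × 4.340×10⁻⁵ = 1.280×10⁻⁵ mol.
Rate: 1.280×10⁻⁵ mol / (3780 s × 0.219 L) = 1.5×10⁻⁸ M s⁻¹.

1.5×10⁻⁸ M s⁻¹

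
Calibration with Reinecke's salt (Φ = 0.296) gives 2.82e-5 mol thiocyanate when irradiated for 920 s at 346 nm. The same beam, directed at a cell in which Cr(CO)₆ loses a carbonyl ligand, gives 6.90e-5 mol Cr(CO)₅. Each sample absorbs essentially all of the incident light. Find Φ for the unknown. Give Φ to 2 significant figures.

Φ = 0.72

Photons absorbed by the actinometer: 2.82e-5 / 0.296 = 9.527e-5 mol.
Φ(unknown) = 6.90e-5 / 9.527e-5 = 0.72.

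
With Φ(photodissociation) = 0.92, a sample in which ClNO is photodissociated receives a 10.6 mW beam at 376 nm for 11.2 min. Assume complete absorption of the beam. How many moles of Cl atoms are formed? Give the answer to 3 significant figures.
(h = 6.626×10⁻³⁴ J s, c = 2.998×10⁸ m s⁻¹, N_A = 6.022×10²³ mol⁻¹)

Photon energy at 376 nm: hc/λ = (6.626×10⁻³⁴)(2.998×10⁸)/(376×10⁻⁹) = 5.283×10⁻¹⁹ J.
Energy delivered: (10.6 mW)(672 s) = 7.123 J.
Photons incident: 7.123 / 5.283×10⁻¹⁹ = 1.348×10¹⁹, i.e. 1.348×10¹⁹/6.022×10²³ = 2.238×10⁻⁵ mol.
Product: Φ × n_abs = 0.92 × 2.238×10⁻⁵ = 2.059×10⁻⁵ mol.

2.06×10⁻⁵ mol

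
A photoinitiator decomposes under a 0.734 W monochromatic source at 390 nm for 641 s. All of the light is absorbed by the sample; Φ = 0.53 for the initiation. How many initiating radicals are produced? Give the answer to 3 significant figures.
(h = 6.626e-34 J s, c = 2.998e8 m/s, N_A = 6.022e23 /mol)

Photon energy at 390 nm: hc/λ = (6.626e-34)(2.998e8)/(390e-9) = 5.094e-19 J.
Energy delivered: (0.734 W)(641 s) = 470.5 J.
Photons incident: 470.5 / 5.094e-19 = 9.236e20, i.e. 9.236e20/6.022e23 = 0.001534 mol.
Product: Φ × n_abs = 0.53 × 0.001534 = 8.130e-4 mol.
As a count: 8.130e-4 × 6.022e23 = 4.90e20.

4.90e20 initiating radicals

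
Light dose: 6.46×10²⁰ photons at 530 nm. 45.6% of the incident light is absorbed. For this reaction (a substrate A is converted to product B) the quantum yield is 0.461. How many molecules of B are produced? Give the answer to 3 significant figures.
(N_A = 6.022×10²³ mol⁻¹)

Moles of photons: 6.46×10²⁰ / 6.022×10²³ = 0.001073 mol.
Photons absorbed: 0.456 × 0.001073 = 4.893×10⁻⁴ mol.
Product: Φ × n_abs = 0.461 × 4.893×10⁻⁴ = 2.256×10⁻⁴ mol.
As a count: 2.256×10⁻⁴ × 6.022×10²³ = 1.36×10²⁰.

1.36×10²⁰ molecules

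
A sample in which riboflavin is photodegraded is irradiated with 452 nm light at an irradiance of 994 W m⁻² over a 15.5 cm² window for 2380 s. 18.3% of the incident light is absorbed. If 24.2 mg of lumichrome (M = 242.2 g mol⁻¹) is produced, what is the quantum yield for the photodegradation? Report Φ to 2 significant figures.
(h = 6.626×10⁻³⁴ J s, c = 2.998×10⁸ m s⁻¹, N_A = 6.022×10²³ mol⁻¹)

Product: 24.2 mg / 242.2 g mol⁻¹ = 9.992×10⁻⁵ mol.
Photon energy at 452 nm: hc/λ = (6.626×10⁻³⁴)(2.998×10⁸)/(452×10⁻⁹) = 4.395×10⁻¹⁹ J.
Energy delivered: (994 W m⁻²)(15.5×10⁻⁴ m²)(2380 s) = 3667 J.
Photons incident: 3667 / 4.395×10⁻¹⁹ = 8.344×10²¹, i.e. 8.344×10²¹/6.022×10²³ = 0.01386 mol.
Photons absorbed: 0.183 × 0.01386 = 0.002536 mol.
Φ = 9.992×10⁻⁵ mol / 0.002536 mol photons = 0.039.

Φ = 0.039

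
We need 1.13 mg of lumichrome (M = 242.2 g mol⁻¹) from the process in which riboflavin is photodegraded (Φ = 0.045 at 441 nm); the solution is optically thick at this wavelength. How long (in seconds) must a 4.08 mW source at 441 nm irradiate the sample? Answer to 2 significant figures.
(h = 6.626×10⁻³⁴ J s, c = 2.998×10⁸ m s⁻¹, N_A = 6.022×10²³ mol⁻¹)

t ≈ 6900 s

Product: 1.13 mg / 242.2 g mol⁻¹ = 4.666×10⁻⁶ mol.
Photons that must be absorbed: 4.666×10⁻⁶ / 0.045 = 1.037×10⁻⁴ mol.
Photon energy: hc/λ = 4.504×10⁻¹⁹ J; per mole, 2.712×10⁵ J mol⁻¹.
Energy required: 1.037×10⁻⁴ × 2.712×10⁵ = 28.12 J.
Time: 28.12 J / 0.00408 W = 6900 s.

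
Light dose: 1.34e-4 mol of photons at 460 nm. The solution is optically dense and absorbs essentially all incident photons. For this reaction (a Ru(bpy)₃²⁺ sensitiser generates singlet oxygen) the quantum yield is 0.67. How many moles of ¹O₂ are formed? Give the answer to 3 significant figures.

Product: Φ × n_abs = 0.67 × 1.34e-4 = 8.978e-5 mol.

8.98e-5 mol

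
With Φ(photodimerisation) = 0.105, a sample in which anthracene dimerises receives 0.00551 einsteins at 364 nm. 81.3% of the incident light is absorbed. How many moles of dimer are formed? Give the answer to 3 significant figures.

4.70e-4 mol

Photons absorbed: 0.813 × 0.00551 = 0.004480 mol.
Product: Φ × n_abs = 0.105 × 0.004480 = 4.704e-4 mol.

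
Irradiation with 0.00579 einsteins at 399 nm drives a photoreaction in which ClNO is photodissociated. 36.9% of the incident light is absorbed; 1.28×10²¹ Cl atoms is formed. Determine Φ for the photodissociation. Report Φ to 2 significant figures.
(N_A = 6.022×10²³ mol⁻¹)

Product: 1.28×10²¹ / 6.022×10²³ = 0.002126 mol.
Photons absorbed: 0.369 × 0.00579 = 0.002137 mol.
Φ = 0.002126 mol / 0.002137 mol photons = 0.99.

Φ = 0.99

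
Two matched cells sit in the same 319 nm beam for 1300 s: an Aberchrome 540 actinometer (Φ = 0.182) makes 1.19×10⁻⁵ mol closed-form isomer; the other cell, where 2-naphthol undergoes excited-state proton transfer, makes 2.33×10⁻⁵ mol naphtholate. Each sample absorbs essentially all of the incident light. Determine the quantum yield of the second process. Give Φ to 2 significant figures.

Photons absorbed by the actinometer: 1.19×10⁻⁵ / 0.182 = 6.538×10⁻⁵ mol.
Φ(unknown) = 2.33×10⁻⁵ / 6.538×10⁻⁵ = 0.36.

Φ = 0.36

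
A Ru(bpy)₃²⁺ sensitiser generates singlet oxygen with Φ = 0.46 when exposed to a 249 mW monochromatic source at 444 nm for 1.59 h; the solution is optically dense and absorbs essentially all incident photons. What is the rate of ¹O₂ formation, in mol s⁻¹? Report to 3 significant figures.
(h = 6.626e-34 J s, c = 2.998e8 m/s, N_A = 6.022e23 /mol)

Photon energy at 444 nm: hc/λ = (6.626e-34)(2.998e8)/(444e-9) = 4.474e-19 J.
Energy delivered: (249 mW)(5724 s) = 1425 J.
Photons incident: 1425 / 4.474e-19 = 3.185e21, i.e. 3.185e21/6.022e23 = 0.005289 mol.
Product formed: 0.46 × 0.005289 = 0.002433 mol.
Rate: 0.002433 / 5724 s = 4.25e-7 mol s⁻¹.

4.25e-7 mol s⁻¹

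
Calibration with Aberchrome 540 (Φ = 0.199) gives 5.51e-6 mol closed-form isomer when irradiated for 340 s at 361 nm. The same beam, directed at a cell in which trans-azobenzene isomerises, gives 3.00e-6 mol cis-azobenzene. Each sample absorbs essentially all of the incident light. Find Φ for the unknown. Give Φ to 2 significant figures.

Φ = 0.11

Photons absorbed by the actinometer: 5.51e-6 / 0.199 = 2.769e-5 mol.
Φ(unknown) = 3.00e-6 / 2.769e-5 = 0.11.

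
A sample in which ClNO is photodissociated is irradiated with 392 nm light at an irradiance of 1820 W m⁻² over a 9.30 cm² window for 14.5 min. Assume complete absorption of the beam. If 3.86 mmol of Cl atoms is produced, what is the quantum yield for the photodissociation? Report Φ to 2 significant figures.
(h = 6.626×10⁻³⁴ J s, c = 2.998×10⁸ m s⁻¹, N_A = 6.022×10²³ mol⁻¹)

Φ = 0.80

Product: 3.86 mmol = 0.00386 mol.
Photon energy at 392 nm: hc/λ = (6.626×10⁻³⁴)(2.998×10⁸)/(392×10⁻⁹) = 5.068×10⁻¹⁹ J.
Energy delivered: (1820 W m⁻²)(9.30×10⁻⁴ m²)(870 s) = 1473 J.
Photons incident: 1473 / 5.068×10⁻¹⁹ = 2.906×10²¹, i.e. 2.906×10²¹/6.022×10²³ = 0.004826 mol.
Φ = 0.00386 mol / 0.004826 mol photons = 0.80.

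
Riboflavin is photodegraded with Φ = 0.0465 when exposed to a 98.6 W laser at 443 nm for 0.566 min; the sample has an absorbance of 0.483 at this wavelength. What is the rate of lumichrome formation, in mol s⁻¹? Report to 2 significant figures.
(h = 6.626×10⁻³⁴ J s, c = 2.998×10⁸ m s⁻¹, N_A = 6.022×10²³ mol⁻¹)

Photon energy at 443 nm: hc/λ = (6.626×10⁻³⁴)(2.998×10⁸)/(443×10⁻⁹) = 4.484×10⁻¹⁹ J.
Energy delivered: (98.6 W)(33.96 s) = 3348 J.
Photons incident: 3348 / 4.484×10⁻¹⁹ = 7.467×10²¹, i.e. 7.467×10²¹/6.022×10²³ = 0.01240 mol.
Fraction absorbed: 1 − 10^(−0.483) = 0.6711.
Photons absorbed: 0.6711 × 0.01240 = 0.008322 mol.
Product formed: 0.0465 × 0.008322 = 3.870×10⁻⁴ mol.
Rate: 3.870×10⁻⁴ / 33.96 s = 1.1×10⁻⁵ mol s⁻¹.

1.1×10⁻⁵ mol s⁻¹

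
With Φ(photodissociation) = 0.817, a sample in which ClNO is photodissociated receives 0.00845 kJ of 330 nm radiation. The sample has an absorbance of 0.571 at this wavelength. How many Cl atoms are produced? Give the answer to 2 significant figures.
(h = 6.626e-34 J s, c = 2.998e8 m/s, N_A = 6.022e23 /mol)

Photon energy at 330 nm: hc/λ = (6.626e-34)(2.998e8)/(330e-9) = 6.020e-19 J.
Incident energy: 0.00845 kJ = 8.45 J.
Photons incident: 8.45 / 6.020e-19 = 1.404e19, i.e. 1.404e19/6.022e23 = 2.331e-5 mol.
Fraction absorbed: 1 − 10^(−0.571) = 0.7315.
Photons absorbed: 0.7315 × 2.331e-5 = 1.705e-5 mol.
Product: Φ × n_abs = 0.817 × 1.705e-5 = 1.393e-5 mol.
As a count: 1.393e-5 × 6.022e23 = 8.4e18.

8.4e18 atoms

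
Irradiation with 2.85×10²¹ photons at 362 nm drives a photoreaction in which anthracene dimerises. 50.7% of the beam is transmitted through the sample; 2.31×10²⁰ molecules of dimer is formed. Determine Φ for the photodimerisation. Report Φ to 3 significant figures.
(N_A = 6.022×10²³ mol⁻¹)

Product: 2.31×10²⁰ / 6.022×10²³ = 3.836×10⁻⁴ mol.
Moles of photons: 2.85×10²¹ / 6.022×10²³ = 0.004733 mol.
Fraction absorbed: 1 − 50.7/100 = 0.4930.
Photons absorbed: 0.4930 × 0.004733 = 0.002333 mol.
Φ = 3.836×10⁻⁴ mol / 0.002333 mol photons = 0.164.

Φ = 0.164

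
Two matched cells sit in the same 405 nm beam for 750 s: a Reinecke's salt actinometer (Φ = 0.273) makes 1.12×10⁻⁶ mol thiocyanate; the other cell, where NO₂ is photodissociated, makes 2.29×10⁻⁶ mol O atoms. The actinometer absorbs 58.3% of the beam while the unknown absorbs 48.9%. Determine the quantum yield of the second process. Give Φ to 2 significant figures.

Photons absorbed by the actinometer: 1.12×10⁻⁶ / 0.273 = 4.103×10⁻⁶ mol.
Incident flux: 4.103×10⁻⁶ / 0.583 = 7.038×10⁻⁶ einstein.
Absorbed by unknown: 0.489 × 7.038×10⁻⁶ = 3.442×10⁻⁶ mol.
Φ(unknown) = 2.29×10⁻⁶ / 3.442×10⁻⁶ = 0.67.

Φ = 0.67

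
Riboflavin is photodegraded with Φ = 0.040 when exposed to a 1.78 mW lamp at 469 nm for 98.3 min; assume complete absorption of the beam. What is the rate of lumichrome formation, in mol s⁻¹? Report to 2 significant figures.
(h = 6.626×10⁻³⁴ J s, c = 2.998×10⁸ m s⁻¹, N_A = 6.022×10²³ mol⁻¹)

Photon energy at 469 nm: hc/λ = (6.626×10⁻³⁴)(2.998×10⁸)/(469×10⁻⁹) = 4.236×10⁻¹⁹ J.
Energy delivered: (1.78 mW)(5898 s) = 10.50 J.
Photons incident: 10.50 / 4.236×10⁻¹⁹ = 2.479×10¹⁹, i.e. 2.479×10¹⁹/6.022×10²³ = 4.117×10⁻⁵ mol.
Product formed: 0.040 × 4.117×10⁻⁵ = 1.647×10⁻⁶ mol.
Rate: 1.647×10⁻⁶ / 5898 s = 2.8×10⁻¹⁰ mol s⁻¹.

2.8×10⁻¹⁰ mol s⁻¹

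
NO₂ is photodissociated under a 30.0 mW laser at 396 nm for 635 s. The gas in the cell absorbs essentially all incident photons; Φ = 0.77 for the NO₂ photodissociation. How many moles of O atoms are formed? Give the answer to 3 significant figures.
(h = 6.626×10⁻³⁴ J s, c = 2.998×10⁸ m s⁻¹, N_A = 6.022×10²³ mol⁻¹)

Photon energy at 396 nm: hc/λ = (6.626×10⁻³⁴)(2.998×10⁸)/(396×10⁻⁹) = 5.016×10⁻¹⁹ J.
Energy delivered: (30.0 mW)(635 s) = 19.05 J.
Photons incident: 19.05 / 5.016×10⁻¹⁹ = 3.798×10¹⁹, i.e. 3.798×10¹⁹/6.022×10²³ = 6.307×10⁻⁵ mol.
Product: Φ × n_abs = 0.77 × 6.307×10⁻⁵ = 4.856×10⁻⁵ mol.

4.86×10⁻⁵ mol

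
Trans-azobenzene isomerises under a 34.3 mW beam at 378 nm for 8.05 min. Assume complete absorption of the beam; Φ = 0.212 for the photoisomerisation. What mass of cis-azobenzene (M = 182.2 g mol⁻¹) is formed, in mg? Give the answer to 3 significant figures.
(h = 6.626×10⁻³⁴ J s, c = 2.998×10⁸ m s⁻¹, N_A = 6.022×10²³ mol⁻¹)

Photon energy at 378 nm: hc/λ = (6.626×10⁻³⁴)(2.998×10⁸)/(378×10⁻⁹) = 5.255×10⁻¹⁹ J.
Energy delivered: (34.3 mW)(483 s) = 16.57 J.
Photons incident: 16.57 / 5.255×10⁻¹⁹ = 3.153×10¹⁹, i.e. 3.153×10¹⁹/6.022×10²³ = 5.236×10⁻⁵ mol.
Product: Φ × n_abs = 0.212 × 5.236×10⁻⁵ = 1.110×10⁻⁵ mol.
Mass: 1.110×10⁻⁵ × 182.2 = 0.002022 g = 2.02 mg.

2.02 mg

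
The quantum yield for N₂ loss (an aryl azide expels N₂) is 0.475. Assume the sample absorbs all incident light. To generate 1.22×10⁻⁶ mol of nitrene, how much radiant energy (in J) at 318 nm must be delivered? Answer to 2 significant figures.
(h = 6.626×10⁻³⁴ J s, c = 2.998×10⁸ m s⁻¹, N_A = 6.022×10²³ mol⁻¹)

Photons that must be absorbed: 1.22×10⁻⁶ / 0.475 = 2.568×10⁻⁶ mol.
Photon energy: hc/λ = 6.247×10⁻¹⁹ J; per mole, 3.762×10⁵ J mol⁻¹.
Energy required: 2.568×10⁻⁶ × 3.762×10⁵ = 0.97 J.

0.97 J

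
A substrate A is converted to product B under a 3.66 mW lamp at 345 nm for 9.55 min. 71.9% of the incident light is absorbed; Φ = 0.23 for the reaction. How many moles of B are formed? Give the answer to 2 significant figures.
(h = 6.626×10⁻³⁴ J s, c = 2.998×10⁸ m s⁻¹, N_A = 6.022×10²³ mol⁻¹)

1.0×10⁻⁶ mol

Photon energy at 345 nm: hc/λ = (6.626×10⁻³⁴)(2.998×10⁸)/(345×10⁻⁹) = 5.758×10⁻¹⁹ J.
Energy delivered: (3.66 mW)(573 s) = 2.097 J.
Photons incident: 2.097 / 5.758×10⁻¹⁹ = 3.642×10¹⁸, i.e. 3.642×10¹⁸/6.022×10²³ = 6.048×10⁻⁶ mol.
Photons absorbed: 0.719 × 6.048×10⁻⁶ = 4.349×10⁻⁶ mol.
Product: Φ × n_abs = 0.23 × 4.349×10⁻⁶ = 1.000×10⁻⁶ mol.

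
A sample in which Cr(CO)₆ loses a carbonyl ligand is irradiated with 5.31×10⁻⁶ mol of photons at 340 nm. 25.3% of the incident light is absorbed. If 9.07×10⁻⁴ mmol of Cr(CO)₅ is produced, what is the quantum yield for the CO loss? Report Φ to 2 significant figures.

Product: 9.07×10⁻⁴ mmol = 9.07×10⁻⁷ mol.
Photons absorbed: 0.253 × 5.31×10⁻⁶ = 1.343×10⁻⁶ mol.
Φ = 9.07×10⁻⁷ mol / 1.343×10⁻⁶ mol photons = 0.68.

Φ = 0.68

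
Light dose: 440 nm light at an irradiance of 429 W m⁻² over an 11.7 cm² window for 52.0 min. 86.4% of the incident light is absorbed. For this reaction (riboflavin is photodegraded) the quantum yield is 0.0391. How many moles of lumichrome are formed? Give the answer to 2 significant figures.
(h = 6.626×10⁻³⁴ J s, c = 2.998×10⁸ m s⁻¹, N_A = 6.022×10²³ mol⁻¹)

Photon energy at 440 nm: hc/λ = (6.626×10⁻³⁴)(2.998×10⁸)/(440×10⁻⁹) = 4.515×10⁻¹⁹ J.
Energy delivered: (429 W m⁻²)(11.7×10⁻⁴ m²)(3120 s) = 1566 J.
Photons incident: 1566 / 4.515×10⁻¹⁹ = 3.468×10²¹, i.e. 3.468×10²¹/6.022×10²³ = 0.005759 mol.
Photons absorbed: 0.864 × 0.005759 = 0.004976 mol.
Product: Φ × n_abs = 0.0391 × 0.004976 = 1.946×10⁻⁴ mol.

1.9×10⁻⁴ mol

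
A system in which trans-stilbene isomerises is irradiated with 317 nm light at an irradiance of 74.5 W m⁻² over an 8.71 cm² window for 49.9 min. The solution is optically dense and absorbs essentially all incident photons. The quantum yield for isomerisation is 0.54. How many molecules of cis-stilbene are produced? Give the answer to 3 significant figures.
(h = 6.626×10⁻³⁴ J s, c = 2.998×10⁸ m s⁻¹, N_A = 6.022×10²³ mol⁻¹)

1.67×10²⁰ molecules

Photon energy at 317 nm: hc/λ = (6.626×10⁻³⁴)(2.998×10⁸)/(317×10⁻⁹) = 6.266×10⁻¹⁹ J.
Energy delivered: (74.5 W m⁻²)(8.71×10⁻⁴ m²)(2994 s) = 194.3 J.
Photons incident: 194.3 / 6.266×10⁻¹⁹ = 3.101×10²⁰, i.e. 3.101×10²⁰/6.022×10²³ = 5.149×10⁻⁴ mol.
Product: Φ × n_abs = 0.54 × 5.149×10⁻⁴ = 2.780×10⁻⁴ mol.
As a count: 2.780×10⁻⁴ × 6.022×10²³ = 1.67×10²⁰.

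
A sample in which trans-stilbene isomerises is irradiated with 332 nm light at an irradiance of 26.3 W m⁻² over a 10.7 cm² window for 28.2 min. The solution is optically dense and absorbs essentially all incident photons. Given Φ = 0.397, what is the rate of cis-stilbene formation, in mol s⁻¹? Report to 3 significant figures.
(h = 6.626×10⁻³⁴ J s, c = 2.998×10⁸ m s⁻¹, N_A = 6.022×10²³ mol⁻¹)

3.10×10⁻⁸ mol s⁻¹

Photon energy at 332 nm: hc/λ = (6.626×10⁻³⁴)(2.998×10⁸)/(332×10⁻⁹) = 5.983×10⁻¹⁹ J.
Energy delivered: (26.3 W m⁻²)(10.7×10⁻⁴ m²)(1692 s) = 47.61 J.
Photons incident: 47.61 / 5.983×10⁻¹⁹ = 7.958×10¹⁹, i.e. 7.958×10¹⁹/6.022×10²³ = 1.321×10⁻⁴ mol.
Product formed: 0.397 × 1.321×10⁻⁴ = 5.244×10⁻⁵ mol.
Rate: 5.244×10⁻⁵ / 1692 s = 3.10×10⁻⁸ mol s⁻¹.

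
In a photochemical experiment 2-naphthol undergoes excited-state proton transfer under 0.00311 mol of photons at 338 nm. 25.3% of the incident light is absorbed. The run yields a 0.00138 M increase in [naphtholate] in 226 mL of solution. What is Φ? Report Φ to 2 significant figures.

Product: (0.00138 M)(0.226 L) = 3.119e-4 mol.
Photons absorbed: 0.253 × 0.00311 = 7.868e-4 mol.
Φ = 3.119e-4 mol / 7.868e-4 mol photons = 0.40.

Φ = 0.40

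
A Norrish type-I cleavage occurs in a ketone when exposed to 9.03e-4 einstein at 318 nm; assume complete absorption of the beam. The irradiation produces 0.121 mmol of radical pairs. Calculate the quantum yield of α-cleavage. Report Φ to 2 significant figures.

Product: 0.121 mmol = 1.21e-4 mol.
Φ = 1.21e-4 mol / 9.03e-4 mol photons = 0.13.

Φ = 0.13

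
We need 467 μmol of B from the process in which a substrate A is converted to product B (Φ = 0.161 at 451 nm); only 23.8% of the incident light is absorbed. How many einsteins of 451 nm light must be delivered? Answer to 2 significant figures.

Product: 467 μmol = 4.67e-4 mol.
Photons that must be absorbed: 4.67e-4 / 0.161 = 0.002901 mol.
Incident photons needed: 0.002901 / 0.238 = 0.01219 mol.

0.012 einstein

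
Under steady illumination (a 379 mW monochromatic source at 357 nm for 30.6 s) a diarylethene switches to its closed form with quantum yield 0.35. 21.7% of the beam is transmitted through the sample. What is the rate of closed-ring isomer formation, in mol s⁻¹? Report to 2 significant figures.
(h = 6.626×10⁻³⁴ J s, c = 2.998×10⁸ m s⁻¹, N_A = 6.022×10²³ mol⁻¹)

Photon energy at 357 nm: hc/λ = (6.626×10⁻³⁴)(2.998×10⁸)/(357×10⁻⁹) = 5.564×10⁻¹⁹ J.
Energy delivered: (379 mW)(30.6 s) = 11.60 J.
Photons incident: 11.60 / 5.564×10⁻¹⁹ = 2.085×10¹⁹, i.e. 2.085×10¹⁹/6.022×10²³ = 3.462×10⁻⁵ mol.
Fraction absorbed: 1 − 21.7/100 = 0.7830.
Photons absorbed: 0.7830 × 3.462×10⁻⁵ = 2.711×10⁻⁵ mol.
Product formed: 0.35 × 2.711×10⁻⁵ = 9.488×10⁻⁶ mol.
Rate: 9.488×10⁻⁶ / 30.6 s = 3.1×10⁻⁷ mol s⁻¹.

3.1×10⁻⁷ mol s⁻¹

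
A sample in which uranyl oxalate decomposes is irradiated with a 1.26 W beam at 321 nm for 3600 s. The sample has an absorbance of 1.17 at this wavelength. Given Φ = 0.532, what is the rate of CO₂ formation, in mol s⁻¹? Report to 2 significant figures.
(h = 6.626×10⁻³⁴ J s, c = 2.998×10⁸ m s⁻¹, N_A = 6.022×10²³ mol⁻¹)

1.7×10⁻⁶ mol s⁻¹

Photon energy at 321 nm: hc/λ = (6.626×10⁻³⁴)(2.998×10⁸)/(321×10⁻⁹) = 6.188×10⁻¹⁹ J.
Energy delivered: (1.26 W)(3600 s) = 4536 J.
Photons incident: 4536 / 6.188×10⁻¹⁹ = 7.330×10²¹, i.e. 7.330×10²¹/6.022×10²³ = 0.01217 mol.
Fraction absorbed: 1 − 10^(−1.17) = 0.9324.
Photons absorbed: 0.9324 × 0.01217 = 0.01135 mol.
Product formed: 0.532 × 0.01135 = 0.006038 mol.
Rate: 0.006038 / 3600 s = 1.7×10⁻⁶ mol s⁻¹.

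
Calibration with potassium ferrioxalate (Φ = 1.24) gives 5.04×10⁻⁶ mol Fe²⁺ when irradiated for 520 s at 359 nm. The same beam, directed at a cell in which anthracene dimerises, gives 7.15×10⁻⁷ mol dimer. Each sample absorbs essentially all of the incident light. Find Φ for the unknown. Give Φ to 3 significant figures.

Φ = 0.176

Photons absorbed by the actinometer: 5.04×10⁻⁶ / 1.24 = 4.065×10⁻⁶ mol.
Φ(unknown) = 7.15×10⁻⁷ / 4.065×10⁻⁶ = 0.176.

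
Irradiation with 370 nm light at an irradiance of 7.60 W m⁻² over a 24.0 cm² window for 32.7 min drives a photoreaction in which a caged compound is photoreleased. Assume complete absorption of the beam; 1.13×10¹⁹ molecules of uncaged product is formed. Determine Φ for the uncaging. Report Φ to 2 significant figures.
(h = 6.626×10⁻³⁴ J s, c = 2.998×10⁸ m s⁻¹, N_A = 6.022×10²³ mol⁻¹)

Φ = 0.17

Product: 1.13×10¹⁹ / 6.022×10²³ = 1.876×10⁻⁵ mol.
Photon energy at 370 nm: hc/λ = (6.626×10⁻³⁴)(2.998×10⁸)/(370×10⁻⁹) = 5.369×10⁻¹⁹ J.
Energy delivered: (7.60 W m⁻²)(24.0×10⁻⁴ m²)(1962 s) = 35.79 J.
Photons incident: 35.79 / 5.369×10⁻¹⁹ = 6.666×10¹⁹, i.e. 6.666×10¹⁹/6.022×10²³ = 1.107×10⁻⁴ mol.
Φ = 1.876×10⁻⁵ mol / 1.107×10⁻⁴ mol photons = 0.17.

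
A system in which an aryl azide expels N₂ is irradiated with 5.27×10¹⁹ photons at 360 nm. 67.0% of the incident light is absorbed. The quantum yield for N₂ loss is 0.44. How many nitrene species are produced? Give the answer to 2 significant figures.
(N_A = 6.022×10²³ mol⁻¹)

Moles of photons: 5.27×10¹⁹ / 6.022×10²³ = 8.751×10⁻⁵ mol.
Photons absorbed: 0.670 × 8.751×10⁻⁵ = 5.863×10⁻⁵ mol.
Product: Φ × n_abs = 0.44 × 5.863×10⁻⁵ = 2.580×10⁻⁵ mol.
As a count: 2.580×10⁻⁵ × 6.022×10²³ = 1.6×10¹⁹.

1.6×10¹⁹ species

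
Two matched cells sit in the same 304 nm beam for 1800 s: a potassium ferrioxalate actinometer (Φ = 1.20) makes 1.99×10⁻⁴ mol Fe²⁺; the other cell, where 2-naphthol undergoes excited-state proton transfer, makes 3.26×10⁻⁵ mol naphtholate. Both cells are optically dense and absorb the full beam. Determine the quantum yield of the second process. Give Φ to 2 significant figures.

Φ = 0.20

Photons absorbed by the actinometer: 1.99×10⁻⁴ / 1.20 = 1.658×10⁻⁴ mol.
Φ(unknown) = 3.26×10⁻⁵ / 1.658×10⁻⁴ = 0.20.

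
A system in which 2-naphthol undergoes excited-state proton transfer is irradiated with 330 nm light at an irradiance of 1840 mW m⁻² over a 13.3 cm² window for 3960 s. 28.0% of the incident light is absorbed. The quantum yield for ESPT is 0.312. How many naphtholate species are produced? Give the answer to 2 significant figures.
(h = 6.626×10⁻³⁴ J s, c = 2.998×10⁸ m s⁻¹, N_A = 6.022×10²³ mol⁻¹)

1.4×10¹⁸ species

Photon energy at 330 nm: hc/λ = (6.626×10⁻³⁴)(2.998×10⁸)/(330×10⁻⁹) = 6.020×10⁻¹⁹ J.
Energy delivered: (1840 mW m⁻²)(13.3×10⁻⁴ m²)(3960 s) = 9.691 J.
Photons incident: 9.691 / 6.020×10⁻¹⁹ = 1.610×10¹⁹, i.e. 1.610×10¹⁹/6.022×10²³ = 2.674×10⁻⁵ mol.
Photons absorbed: 0.280 × 2.674×10⁻⁵ = 7.487×10⁻⁶ mol.
Product: Φ × n_abs = 0.312 × 7.487×10⁻⁶ = 2.336×10⁻⁶ mol.
As a count: 2.336×10⁻⁶ × 6.022×10²³ = 1.4×10¹⁸.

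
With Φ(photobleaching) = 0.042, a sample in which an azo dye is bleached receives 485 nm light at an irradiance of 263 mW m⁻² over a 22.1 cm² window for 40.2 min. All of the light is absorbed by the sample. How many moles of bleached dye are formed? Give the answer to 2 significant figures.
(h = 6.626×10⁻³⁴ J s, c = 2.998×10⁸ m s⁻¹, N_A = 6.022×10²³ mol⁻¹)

2.4×10⁻⁷ mol

Photon energy at 485 nm: hc/λ = (6.626×10⁻³⁴)(2.998×10⁸)/(485×10⁻⁹) = 4.096×10⁻¹⁹ J.
Energy delivered: (263 mW m⁻²)(22.1×10⁻⁴ m²)(2412 s) = 1.402 J.
Photons incident: 1.402 / 4.096×10⁻¹⁹ = 3.423×10¹⁸, i.e. 3.423×10¹⁸/6.022×10²³ = 5.684×10⁻⁶ mol.
Product: Φ × n_abs = 0.042 × 5.684×10⁻⁶ = 2.387×10⁻⁷ mol.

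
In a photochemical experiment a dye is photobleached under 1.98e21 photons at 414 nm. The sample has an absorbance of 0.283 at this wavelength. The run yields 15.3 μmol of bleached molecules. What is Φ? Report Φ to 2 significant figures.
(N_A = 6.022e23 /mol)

Φ = 0.0097

Product: 15.3 μmol = 1.53e-5 mol.
Moles of photons: 1.98e21 / 6.022e23 = 0.003288 mol.
Fraction absorbed: 1 − 10^(−0.283) = 0.4788.
Photons absorbed: 0.4788 × 0.003288 = 0.001574 mol.
Φ = 1.53e-5 mol / 0.001574 mol photons = 0.0097.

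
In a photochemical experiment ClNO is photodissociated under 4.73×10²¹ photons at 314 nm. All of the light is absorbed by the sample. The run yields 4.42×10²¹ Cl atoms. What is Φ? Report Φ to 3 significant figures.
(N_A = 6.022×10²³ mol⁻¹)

Φ = 0.934

Product: 4.42×10²¹ / 6.022×10²³ = 0.007340 mol.
Moles of photons: 4.73×10²¹ / 6.022×10²³ = 0.007855 mol.
Φ = 0.007340 mol / 0.007855 mol photons = 0.934.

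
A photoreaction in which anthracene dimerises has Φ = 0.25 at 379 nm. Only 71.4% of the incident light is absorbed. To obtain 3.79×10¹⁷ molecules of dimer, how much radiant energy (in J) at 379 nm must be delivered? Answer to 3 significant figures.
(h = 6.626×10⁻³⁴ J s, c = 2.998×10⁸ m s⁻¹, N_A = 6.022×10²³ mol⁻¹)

Product: 3.79×10¹⁷ / 6.022×10²³ = 6.294×10⁻⁷ mol.
Photons that must be absorbed: 6.294×10⁻⁷ / 0.25 = 2.518×10⁻⁶ mol.
Incident photons needed: 2.518×10⁻⁶ / 0.714 = 3.527×10⁻⁶ mol.
Photon energy: hc/λ = 5.241×10⁻¹⁹ J; per mole, 3.156×10⁵ J mol⁻¹.
Energy required: 3.527×10⁻⁶ × 3.156×10⁵ = 1.11 J.

1.11 J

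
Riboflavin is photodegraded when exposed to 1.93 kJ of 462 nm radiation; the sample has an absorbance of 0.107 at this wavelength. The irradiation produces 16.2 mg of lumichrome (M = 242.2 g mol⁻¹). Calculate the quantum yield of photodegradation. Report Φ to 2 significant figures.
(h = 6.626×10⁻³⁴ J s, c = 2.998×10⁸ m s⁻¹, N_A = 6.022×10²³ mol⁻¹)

Φ = 0.041

Product: 16.2 mg / 242.2 g mol⁻¹ = 6.689×10⁻⁵ mol.
Photon energy at 462 nm: hc/λ = (6.626×10⁻³⁴)(2.998×10⁸)/(462×10⁻⁹) = 4.300×10⁻¹⁹ J.
Incident energy: 1.93 kJ = 1930 J.
Photons incident: 1930 / 4.300×10⁻¹⁹ = 4.488×10²¹, i.e. 4.488×10²¹/6.022×10²³ = 0.007453 mol.
Fraction absorbed: 1 − 10^(−0.107) = 0.2184.
Photons absorbed: 0.2184 × 0.007453 = 0.001628 mol.
Φ = 6.689×10⁻⁵ mol / 0.001628 mol photons = 0.041.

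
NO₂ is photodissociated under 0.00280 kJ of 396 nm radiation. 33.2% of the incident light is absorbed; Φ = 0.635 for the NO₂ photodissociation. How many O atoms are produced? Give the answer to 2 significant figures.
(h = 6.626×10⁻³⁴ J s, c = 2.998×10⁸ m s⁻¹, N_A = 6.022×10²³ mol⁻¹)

Photon energy at 396 nm: hc/λ = (6.626×10⁻³⁴)(2.998×10⁸)/(396×10⁻⁹) = 5.016×10⁻¹⁹ J.
Incident energy: 0.00280 kJ = 2.80 J.
Photons incident: 2.80 / 5.016×10⁻¹⁹ = 5.582×10¹⁸, i.e. 5.582×10¹⁸/6.022×10²³ = 9.269×10⁻⁶ mol.
Photons absorbed: 0.332 × 9.269×10⁻⁶ = 3.077×10⁻⁶ mol.
Product: Φ × n_abs = 0.635 × 3.077×10⁻⁶ = 1.954×10⁻⁶ mol.
As a count: 1.954×10⁻⁶ × 6.022×10²³ = 1.2×10¹⁸.

1.2×10¹⁸ atoms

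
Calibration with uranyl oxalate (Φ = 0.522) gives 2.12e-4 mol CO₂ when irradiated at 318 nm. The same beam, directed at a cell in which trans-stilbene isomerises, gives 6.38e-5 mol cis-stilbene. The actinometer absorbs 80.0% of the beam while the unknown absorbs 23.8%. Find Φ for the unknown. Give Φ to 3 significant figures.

Φ = 0.528

Photons absorbed by the actinometer: 2.12e-4 / 0.522 = 4.061e-4 mol.
Incident flux: 4.061e-4 / 0.800 = 5.076e-4 einstein.
Absorbed by unknown: 0.238 × 5.076e-4 = 1.208e-4 mol.
Φ(unknown) = 6.38e-5 / 1.208e-4 = 0.528.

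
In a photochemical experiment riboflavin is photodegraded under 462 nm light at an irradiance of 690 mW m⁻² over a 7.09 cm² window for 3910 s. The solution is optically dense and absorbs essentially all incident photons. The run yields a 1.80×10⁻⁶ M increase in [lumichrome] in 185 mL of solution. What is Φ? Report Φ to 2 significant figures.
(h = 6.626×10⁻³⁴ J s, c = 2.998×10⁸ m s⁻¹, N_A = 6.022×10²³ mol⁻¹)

Product: (1.80×10⁻⁶ M)(0.185 L) = 3.330×10⁻⁷ mol.
Photon energy at 462 nm: hc/λ = (6.626×10⁻³⁴)(2.998×10⁸)/(462×10⁻⁹) = 4.300×10⁻¹⁹ J.
Energy delivered: (690 mW m⁻²)(7.09×10⁻⁴ m²)(3910 s) = 1.913 J.
Photons incident: 1.913 / 4.300×10⁻¹⁹ = 4.449×10¹⁸, i.e. 4.449×10¹⁸/6.022×10²³ = 7.388×10⁻⁶ mol.
Φ = 3.330×10⁻⁷ mol / 7.388×10⁻⁶ mol photons = 0.045.

Φ = 0.045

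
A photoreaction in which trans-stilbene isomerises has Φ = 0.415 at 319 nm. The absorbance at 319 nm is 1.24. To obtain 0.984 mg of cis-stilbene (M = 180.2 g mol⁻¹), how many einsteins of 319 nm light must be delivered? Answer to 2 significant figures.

Product: 0.984 mg / 180.2 g mol⁻¹ = 5.461×10⁻⁶ mol.
Photons that must be absorbed: 5.461×10⁻⁶ / 0.415 = 1.316×10⁻⁵ mol.
Fraction absorbed: 1 − 10^(−1.24) = 0.9425.
Incident photons needed: 1.316×10⁻⁵ / 0.9425 = 1.396×10⁻⁵ mol.

1.4×10⁻⁵ einstein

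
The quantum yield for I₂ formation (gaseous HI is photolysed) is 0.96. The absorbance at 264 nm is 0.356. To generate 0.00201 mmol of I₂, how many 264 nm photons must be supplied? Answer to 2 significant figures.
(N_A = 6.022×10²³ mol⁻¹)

2.3×10¹⁸ photons

Product: 0.00201 mmol = 2.01×10⁻⁶ mol.
Photons that must be absorbed: 2.01×10⁻⁶ / 0.96 = 2.094×10⁻⁶ mol.
Fraction absorbed: 1 − 10^(−0.356) = 0.5594.
Incident photons needed: 2.094×10⁻⁶ / 0.5594 = 3.743×10⁻⁶ mol.
Photon count: 3.743×10⁻⁶ × 6.022×10²³ = 2.3×10¹⁸.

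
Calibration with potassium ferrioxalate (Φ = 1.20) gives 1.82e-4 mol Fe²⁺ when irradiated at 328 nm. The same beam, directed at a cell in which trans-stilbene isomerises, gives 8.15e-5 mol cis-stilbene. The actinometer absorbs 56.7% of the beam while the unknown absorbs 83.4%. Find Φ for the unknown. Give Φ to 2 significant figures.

Φ = 0.37

Photons absorbed by the actinometer: 1.82e-4 / 1.20 = 1.517e-4 mol.
Incident flux: 1.517e-4 / 0.567 = 2.675e-4 einstein.
Absorbed by unknown: 0.834 × 2.675e-4 = 2.231e-4 mol.
Φ(unknown) = 8.15e-5 / 2.231e-4 = 0.37.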